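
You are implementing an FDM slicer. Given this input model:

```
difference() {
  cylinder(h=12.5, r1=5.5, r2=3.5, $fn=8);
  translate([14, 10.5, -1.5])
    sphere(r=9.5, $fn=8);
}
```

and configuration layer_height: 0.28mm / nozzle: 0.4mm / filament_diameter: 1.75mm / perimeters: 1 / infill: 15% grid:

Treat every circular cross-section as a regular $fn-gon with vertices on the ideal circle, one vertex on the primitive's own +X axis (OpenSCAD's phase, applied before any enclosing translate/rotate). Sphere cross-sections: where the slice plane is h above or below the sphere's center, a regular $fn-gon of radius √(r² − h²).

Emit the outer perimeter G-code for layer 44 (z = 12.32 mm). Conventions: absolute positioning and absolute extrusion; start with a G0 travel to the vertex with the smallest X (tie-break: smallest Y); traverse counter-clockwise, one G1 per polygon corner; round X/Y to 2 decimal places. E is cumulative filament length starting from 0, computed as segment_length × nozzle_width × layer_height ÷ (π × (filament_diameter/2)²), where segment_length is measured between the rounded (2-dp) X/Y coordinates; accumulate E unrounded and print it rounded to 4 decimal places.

G0 X-3.53 Y0.00 Z12.32
G1 X-2.50 Y-2.50 E0.1259
G1 X0.00 Y-3.53 E0.2518
G1 X2.50 Y-2.50 E0.3777
G1 X3.53 Y0.00 E0.5036
G1 X2.50 Y2.50 E0.6295
G1 X0.00 Y3.53 E0.7554
G1 X-2.50 Y2.50 E0.8813
G1 X-3.53 Y0.00 E1.0072

At z = 12.32 mm: the cone (r1=5.5→r2=3.5) has section circumradius 3.529 here — a regular 8-gon; the sphere at (14, 10.5) does not reach this height (|z−center|=13.820 > r=9.5); Taking the first minus the rest: none of the subtracted shapes is present at this height, so the cone is unchanged — 1 connected region. The outline is a single polygon with 8 vertices. Extrusion per mm of travel: 0.4 × 0.28 / (π × 0.875²) = 0.046564. Accumulating E over each segment gives final E = 1.0072.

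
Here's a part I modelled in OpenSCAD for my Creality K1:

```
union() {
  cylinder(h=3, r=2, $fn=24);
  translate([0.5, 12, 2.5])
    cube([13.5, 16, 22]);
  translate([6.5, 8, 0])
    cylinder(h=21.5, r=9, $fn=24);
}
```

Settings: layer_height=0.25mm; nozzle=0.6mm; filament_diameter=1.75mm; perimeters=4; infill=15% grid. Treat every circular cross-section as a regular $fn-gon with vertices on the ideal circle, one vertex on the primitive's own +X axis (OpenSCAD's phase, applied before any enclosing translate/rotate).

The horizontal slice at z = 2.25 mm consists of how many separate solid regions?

At z = 2.25 mm: the cylinder: section is a regular 24-gon, circumradius r=2; the cube at (0.5, 12) is not intersected at this z (z outside [2.5, 24.5]); the cylinder at (6.5, 8): section is a regular 24-gon, circumradius r=9; Taking the union: the regions partially overlap (shared area 1.17 mm²), so overlapping operands fuse into one piece — 1 connected region. The result has 1 disconnected region.

1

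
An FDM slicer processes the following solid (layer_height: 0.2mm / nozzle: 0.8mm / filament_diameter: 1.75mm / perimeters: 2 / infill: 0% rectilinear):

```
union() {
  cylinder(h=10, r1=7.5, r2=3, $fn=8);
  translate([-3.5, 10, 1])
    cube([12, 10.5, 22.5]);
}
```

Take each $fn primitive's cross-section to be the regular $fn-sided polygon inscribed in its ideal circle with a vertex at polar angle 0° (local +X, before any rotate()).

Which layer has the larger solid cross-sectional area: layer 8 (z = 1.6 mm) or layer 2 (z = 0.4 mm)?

layer 8 (z = 1.6 mm)

Layer 8 (z = 1.6): the cone (r1=7.5→r2=3) has section circumradius 6.780 here — a regular 8-gon (area = (8/2)·6.780²·sin(360°/8) = 130.02 mm²); the cube at (-3.5, 10) (footprint 12×10.5) is included at this height (area 126.00 mm²); Taking the union: the 2 present regions are separate (no shared area or edge), so areas and boundary lengths simply add and each stays a separate island — area = 256.02 mm². So its area = 256.02 mm². Layer 2 (z = 0.4): the cone (r1=7.5→r2=3) has section circumradius 7.320 here — a regular 8-gon (area = (8/2)·7.320²·sin(360°/8) = 151.55 mm²); the cube at (-3.5, 10) is absent (z outside [1, 23.5]); Taking the union: only the cone is present, so the union is just that shape — area = 151.55 mm². So its area = 151.55 mm². Layer 8 is larger (256.02 vs 151.55 mm²).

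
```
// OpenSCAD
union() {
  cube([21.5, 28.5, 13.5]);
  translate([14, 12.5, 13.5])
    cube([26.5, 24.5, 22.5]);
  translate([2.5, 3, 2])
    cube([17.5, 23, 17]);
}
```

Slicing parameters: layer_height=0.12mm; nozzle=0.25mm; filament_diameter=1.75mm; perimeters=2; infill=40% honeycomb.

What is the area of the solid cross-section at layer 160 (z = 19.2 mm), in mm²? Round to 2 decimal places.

At z = 19.2 mm: the cube is not intersected at this z (z outside [0, 13.5]); the cube at (14, 12.5) (footprint 26.5×24.5) is included at this height (area 649.25 mm²); the cube at (2.5, 3) is not intersected at this z (z outside [2, 19]); Taking the union: only the 26.5×24.5 cube at (14, 12.5) is present, so the union is just that shape — area = 649.25 mm². Overall, the cross-section is a single solid region. Net area = 649.25 mm².

649.25 mm²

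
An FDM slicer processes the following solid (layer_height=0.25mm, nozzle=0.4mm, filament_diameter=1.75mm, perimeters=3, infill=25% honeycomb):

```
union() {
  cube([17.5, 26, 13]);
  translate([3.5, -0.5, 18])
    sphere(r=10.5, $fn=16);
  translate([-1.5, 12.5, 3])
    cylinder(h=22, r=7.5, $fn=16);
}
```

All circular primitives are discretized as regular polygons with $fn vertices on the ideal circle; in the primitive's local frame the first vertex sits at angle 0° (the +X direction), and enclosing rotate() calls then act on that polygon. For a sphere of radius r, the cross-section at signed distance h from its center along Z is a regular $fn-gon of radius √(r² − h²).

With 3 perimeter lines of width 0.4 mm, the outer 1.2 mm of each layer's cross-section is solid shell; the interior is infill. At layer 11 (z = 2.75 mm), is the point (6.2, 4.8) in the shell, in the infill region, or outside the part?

At z = 2.75 mm: the cube (footprint 17.5×26) is included at this height; the sphere at (3.5, -0.5) is absent (|z−center|=15.250 > r=10.5); the cylinder at (-1.5, 12.5) does not reach this height (z outside [3, 25]); Merging all regions: only the 17.5×26 cube is present, so the union is just that shape — 1 connected region. Overall, the cross-section is a single solid region. The nearest boundary edge runs (0.00, 0.00)→(17.50, 0.00); distance from the point to it = 4.80 mm. The point is inside the cross-section and 4.80 mm from the nearest boundary — more than the 1.2 mm shell width (3 × 0.4), so it's in the infill interior.

infill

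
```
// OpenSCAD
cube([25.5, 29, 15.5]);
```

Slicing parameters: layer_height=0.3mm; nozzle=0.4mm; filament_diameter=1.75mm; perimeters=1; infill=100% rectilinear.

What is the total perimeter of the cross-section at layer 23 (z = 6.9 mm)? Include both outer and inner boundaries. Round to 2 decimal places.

109.00 mm

At z = 6.9 mm: the 25.5×29 cube contributes its full rectangle (perimeter 109.00 mm). Overall, the cross-section is a single solid region. Total boundary length (outer) = 109.00 mm.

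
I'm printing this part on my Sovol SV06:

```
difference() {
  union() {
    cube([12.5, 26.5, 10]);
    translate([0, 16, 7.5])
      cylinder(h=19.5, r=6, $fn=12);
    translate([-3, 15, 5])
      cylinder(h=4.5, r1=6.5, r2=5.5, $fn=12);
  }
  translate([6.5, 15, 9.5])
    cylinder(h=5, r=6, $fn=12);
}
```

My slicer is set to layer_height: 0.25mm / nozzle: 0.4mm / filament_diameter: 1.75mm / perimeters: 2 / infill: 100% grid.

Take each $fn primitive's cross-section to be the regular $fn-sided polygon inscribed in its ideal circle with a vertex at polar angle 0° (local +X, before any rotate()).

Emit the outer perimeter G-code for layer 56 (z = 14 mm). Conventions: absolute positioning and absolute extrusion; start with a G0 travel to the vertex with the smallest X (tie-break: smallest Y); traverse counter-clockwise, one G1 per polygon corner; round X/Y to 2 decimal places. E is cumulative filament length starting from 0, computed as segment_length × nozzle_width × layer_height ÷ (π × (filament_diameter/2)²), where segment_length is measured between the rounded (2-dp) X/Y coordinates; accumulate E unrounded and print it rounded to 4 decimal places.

G0 X-6.00 Y16.00 Z14.00
G1 X-5.20 Y13.00 E0.1291
G1 X-3.00 Y10.80 E0.2584
G1 X0.00 Y10.00 E0.3875
G1 X2.61 Y10.70 E0.4999
G1 X1.30 Y12.00 E0.5766
G1 X0.50 Y15.00 E0.7057
G1 X1.30 Y18.00 E0.8348
G1 X3.50 Y20.20 E0.9641
G1 X3.89 Y20.30 E0.9809
G1 X3.00 Y21.20 E1.0335
G1 X0.00 Y22.00 E1.1626
G1 X-3.00 Y21.20 E1.2916
G1 X-5.20 Y19.00 E1.4210
G1 X-6.00 Y16.00 E1.5501

At z = 14 mm: the cube is absent (z outside [0, 10]); the cylinder at (0, 16): section is a regular 12-gon, circumradius r=6; the cone at (-3, 15) is absent (z outside [5, 9.5]); Combining (union): only the r=6 cylinder at (0, 16) is present, so the union is just that shape — 1 connected region; the r=6 cylinder at (6.5, 15) gives a regular 12-gon of circumradius 6 (constant along its height); Taking the first minus the rest: starting from the result so far, the r=6 cylinder at (6.5, 15) partially overlaps it — only the 35.18 mm² overlap (of its 108.00 mm²) is removed, clipping the outline — 1 connected region. The outline is a single polygon with 14 vertices. Extrusion per mm of travel: 0.4 × 0.25 / (π × 0.875²) = 0.041575. Accumulating E over each segment gives final E = 1.5501.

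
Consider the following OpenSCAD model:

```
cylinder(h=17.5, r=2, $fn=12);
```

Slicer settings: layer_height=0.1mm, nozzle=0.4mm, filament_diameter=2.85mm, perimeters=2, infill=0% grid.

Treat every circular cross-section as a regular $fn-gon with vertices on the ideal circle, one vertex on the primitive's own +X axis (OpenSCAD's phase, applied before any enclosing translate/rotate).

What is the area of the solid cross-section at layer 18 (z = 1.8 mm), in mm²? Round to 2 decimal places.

At z = 1.8 mm: the r=2 cylinder gives a regular 12-gon of circumradius 2 (constant along its height) (area = (12/2)·2.000²·sin(360°/12) = 12.00 mm²). Overall, the cross-section is a single solid region. Net area = 12.00 mm².

12.00 mm²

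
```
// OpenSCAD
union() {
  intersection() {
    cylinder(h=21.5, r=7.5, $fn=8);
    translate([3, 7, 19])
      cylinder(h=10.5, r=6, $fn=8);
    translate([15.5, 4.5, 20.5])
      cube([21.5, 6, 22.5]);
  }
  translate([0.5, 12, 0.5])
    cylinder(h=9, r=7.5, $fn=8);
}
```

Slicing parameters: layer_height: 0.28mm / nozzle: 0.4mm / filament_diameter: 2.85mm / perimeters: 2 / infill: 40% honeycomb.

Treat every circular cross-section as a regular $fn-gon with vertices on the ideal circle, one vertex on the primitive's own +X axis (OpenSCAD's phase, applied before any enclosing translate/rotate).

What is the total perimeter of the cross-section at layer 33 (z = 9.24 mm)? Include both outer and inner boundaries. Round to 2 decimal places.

45.92 mm

At z = 9.24 mm: the cylinder: section is a regular 8-gon, circumradius r=7.5 (perimeter = 2·8·7.500·sin(180°/8) = 45.92 mm); the cylinder at (3, 7) is not intersected at this z (z outside [19, 29.5]); the cube at (15.5, 4.5) does not reach this height (z outside [20.5, 43]); Taking the intersection: at least one operand is absent at this height, so nothing remains; the r=7.5 cylinder at (0.5, 12) contributes a regular 8-gon of circumradius 7.5 (perimeter = 2·8·7.500·sin(180°/8) = 45.92 mm); Taking the union: only the r=7.5 cylinder at (0.5, 12) is present, so the union is just that shape — boundary = 45.92 mm. Overall, the cross-section is a single solid region. Total boundary length (outer) = 45.92 mm.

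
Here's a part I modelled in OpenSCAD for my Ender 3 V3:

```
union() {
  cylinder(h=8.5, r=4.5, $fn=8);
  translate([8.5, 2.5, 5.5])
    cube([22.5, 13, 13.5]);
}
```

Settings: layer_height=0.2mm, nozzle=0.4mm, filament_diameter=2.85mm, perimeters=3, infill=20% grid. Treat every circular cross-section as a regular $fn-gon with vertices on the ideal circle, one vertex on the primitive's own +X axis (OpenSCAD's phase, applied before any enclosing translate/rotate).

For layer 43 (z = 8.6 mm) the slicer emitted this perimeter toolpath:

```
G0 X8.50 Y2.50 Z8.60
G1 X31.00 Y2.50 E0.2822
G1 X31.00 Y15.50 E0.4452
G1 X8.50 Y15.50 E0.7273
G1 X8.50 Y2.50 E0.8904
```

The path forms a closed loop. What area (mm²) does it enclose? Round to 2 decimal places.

Apply the shoelace formula to the sequence of (X, Y) vertices; enclosed area = 292.50 mm².

292.50 mm²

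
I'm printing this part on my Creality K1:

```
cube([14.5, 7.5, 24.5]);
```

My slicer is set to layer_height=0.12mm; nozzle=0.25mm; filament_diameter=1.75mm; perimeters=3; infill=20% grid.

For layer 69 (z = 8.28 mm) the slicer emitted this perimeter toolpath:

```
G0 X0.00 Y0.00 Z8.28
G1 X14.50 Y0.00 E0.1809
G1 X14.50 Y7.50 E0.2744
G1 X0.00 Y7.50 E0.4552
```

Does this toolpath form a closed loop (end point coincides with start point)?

no

Start point (G0): (0.00, 0.00). End point (last G1): the path does not return to the start — open.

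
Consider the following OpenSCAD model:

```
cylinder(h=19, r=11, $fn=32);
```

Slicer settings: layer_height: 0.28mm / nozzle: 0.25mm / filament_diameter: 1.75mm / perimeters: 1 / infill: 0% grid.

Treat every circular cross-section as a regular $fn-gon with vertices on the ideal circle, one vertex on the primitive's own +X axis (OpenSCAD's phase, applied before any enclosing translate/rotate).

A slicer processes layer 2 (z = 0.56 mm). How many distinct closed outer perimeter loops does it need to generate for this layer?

1

At z = 0.56 mm: the r=11 cylinder contributes a regular 32-gon of circumradius 11. The result has 1 disconnected region.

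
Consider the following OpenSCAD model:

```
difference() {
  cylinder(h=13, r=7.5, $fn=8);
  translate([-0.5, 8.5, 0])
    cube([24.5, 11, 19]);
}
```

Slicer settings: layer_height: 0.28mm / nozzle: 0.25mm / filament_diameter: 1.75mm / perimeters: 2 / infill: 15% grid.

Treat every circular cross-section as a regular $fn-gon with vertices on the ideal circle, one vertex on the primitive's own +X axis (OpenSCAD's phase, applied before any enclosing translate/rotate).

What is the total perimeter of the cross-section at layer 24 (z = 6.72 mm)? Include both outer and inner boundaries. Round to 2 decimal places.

45.92 mm

At z = 6.72 mm: the r=7.5 cylinder contributes a regular 8-gon of circumradius 7.5 (perimeter = 2·8·7.500·sin(180°/8) = 45.92 mm); the cube at (-0.5, 8.5) is present — its section is the full 24.5×11 rectangle (perimeter 71.00 mm); Taking the first minus the rest: starting from the r=7.5 cylinder, the 24.5×11 cube at (-0.5, 8.5) misses the remaining region (no effect) — boundary = 45.92 mm. Overall, the cross-section is a single solid region. Total boundary length (outer) = 45.92 mm.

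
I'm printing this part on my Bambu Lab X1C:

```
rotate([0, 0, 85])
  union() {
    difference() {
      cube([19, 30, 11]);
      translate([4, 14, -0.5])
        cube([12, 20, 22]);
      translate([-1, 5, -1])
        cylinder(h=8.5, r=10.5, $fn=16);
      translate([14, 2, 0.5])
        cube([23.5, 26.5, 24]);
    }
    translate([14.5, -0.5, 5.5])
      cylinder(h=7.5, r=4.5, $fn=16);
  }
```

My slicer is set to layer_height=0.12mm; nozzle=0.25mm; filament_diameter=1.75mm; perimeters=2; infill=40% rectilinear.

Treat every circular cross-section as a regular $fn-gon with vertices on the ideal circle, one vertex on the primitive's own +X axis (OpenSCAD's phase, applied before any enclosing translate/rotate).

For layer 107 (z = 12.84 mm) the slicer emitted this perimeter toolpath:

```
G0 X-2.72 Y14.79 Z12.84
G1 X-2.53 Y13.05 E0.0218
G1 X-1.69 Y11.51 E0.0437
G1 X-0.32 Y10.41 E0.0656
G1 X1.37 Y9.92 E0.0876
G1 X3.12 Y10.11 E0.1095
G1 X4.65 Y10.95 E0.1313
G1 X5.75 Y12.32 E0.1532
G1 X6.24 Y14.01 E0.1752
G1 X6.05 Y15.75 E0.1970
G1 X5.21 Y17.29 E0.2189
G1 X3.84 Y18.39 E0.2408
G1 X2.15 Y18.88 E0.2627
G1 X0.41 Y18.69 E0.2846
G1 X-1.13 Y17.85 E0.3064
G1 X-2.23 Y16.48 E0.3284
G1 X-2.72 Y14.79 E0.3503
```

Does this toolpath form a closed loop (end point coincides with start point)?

yes

Start point (G0): (-2.72, 14.79). End point (last G1): the path returns to the start — closed.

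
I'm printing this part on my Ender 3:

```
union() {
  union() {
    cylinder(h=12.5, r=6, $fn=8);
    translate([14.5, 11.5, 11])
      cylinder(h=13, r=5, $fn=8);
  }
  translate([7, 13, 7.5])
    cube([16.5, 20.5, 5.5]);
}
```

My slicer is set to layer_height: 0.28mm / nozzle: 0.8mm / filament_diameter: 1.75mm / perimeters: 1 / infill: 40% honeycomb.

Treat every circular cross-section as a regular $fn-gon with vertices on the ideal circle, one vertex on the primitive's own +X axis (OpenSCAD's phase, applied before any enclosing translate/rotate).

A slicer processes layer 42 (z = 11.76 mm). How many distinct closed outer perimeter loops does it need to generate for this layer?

At z = 11.76 mm: the cylinder: section is a regular 8-gon, circumradius r=6; the r=5 cylinder at (14.5, 11.5) contributes a regular 8-gon of circumradius 5; Combining (union): the 2 present regions are separate (no shared area or edge), so areas and boundary lengths simply add and each stays a separate island — 2 connected regions; the cube at (7, 13) (footprint 16.5×20.5) is included at this height; Merging all regions: the regions partially overlap (shared area 21.29 mm²), so overlapping operands fuse into one piece — 2 connected regions. The result has 2 disconnected regions.

2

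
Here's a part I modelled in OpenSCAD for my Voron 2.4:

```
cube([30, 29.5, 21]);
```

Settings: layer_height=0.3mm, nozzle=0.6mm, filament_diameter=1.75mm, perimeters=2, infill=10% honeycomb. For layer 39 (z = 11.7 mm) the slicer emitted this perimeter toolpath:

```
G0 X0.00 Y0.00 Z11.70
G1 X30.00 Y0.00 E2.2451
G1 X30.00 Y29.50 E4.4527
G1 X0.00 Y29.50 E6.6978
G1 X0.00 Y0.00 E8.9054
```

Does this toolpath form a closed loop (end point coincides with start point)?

Start point (G0): (0.00, 0.00). End point (last G1): the path returns to the start — closed.

yes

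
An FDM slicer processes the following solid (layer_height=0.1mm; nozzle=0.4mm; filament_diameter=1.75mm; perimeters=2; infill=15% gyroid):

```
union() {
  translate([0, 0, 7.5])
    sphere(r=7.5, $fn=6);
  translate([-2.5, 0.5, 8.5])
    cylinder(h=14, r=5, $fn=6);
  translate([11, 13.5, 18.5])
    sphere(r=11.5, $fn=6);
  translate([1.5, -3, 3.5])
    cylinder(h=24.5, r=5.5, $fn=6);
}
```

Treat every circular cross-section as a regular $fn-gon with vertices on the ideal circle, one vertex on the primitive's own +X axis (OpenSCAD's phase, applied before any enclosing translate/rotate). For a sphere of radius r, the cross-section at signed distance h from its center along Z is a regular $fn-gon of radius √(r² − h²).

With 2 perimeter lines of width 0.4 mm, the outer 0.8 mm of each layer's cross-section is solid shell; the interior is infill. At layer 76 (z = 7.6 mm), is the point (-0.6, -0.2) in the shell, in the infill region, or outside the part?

infill

At z = 7.6 mm: the r=7.5 sphere contributes a regular 6-gon of circumradius √(7.5²−0.1²) = 7.499; the cylinder at (-2.5, 0.5) is not intersected at this z (z outside [8.5, 22.5]); the sphere at (11, 13.5): section is a regular 6-gon, circumradius = √(r²−h²) = √(11.5²−10.9²) = 3.666; the cylinder at (1.5, -3): section is a regular 6-gon, circumradius r=5.5; Merging all regions: the regions partially overlap (shared area 65.72 mm²), so overlapping operands fuse into one piece — 2 connected regions. Overall, the cross-section has 2 separate islands. The nearest boundary edge runs (-3.75, -6.49)→(-7.50, 0.00); distance from the point to it = 5.87 mm. (Shell/infill is judged within the island containing the point — the largest one.) The point is inside the cross-section and 5.87 mm from the nearest boundary — more than the 0.8 mm shell width (2 × 0.4), so it's in the infill interior.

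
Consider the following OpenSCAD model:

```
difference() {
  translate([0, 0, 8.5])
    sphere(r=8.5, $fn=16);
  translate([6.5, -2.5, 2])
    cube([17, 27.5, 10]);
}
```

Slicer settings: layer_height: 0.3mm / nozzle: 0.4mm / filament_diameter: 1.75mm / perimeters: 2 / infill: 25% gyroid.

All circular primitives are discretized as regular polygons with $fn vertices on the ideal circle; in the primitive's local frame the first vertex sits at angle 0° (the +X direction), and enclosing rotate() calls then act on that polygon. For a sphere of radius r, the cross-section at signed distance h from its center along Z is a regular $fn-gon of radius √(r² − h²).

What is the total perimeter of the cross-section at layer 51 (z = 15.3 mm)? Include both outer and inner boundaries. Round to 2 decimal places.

At z = 15.3 mm: the r=8.5 sphere contributes a regular 16-gon of circumradius √(8.5²−6.8²) = 5.100 (perimeter = 2·16·5.100·sin(180°/16) = 31.84 mm); the cube at (6.5, -2.5) is absent (z outside [2, 12]); Subtracting the remaining from the first: none of the subtracted shapes is present at this height, so the r=8.5 sphere is unchanged — boundary = 31.84 mm. Overall, the cross-section is a single solid region. Total boundary length (outer) = 31.84 mm.

31.84 mm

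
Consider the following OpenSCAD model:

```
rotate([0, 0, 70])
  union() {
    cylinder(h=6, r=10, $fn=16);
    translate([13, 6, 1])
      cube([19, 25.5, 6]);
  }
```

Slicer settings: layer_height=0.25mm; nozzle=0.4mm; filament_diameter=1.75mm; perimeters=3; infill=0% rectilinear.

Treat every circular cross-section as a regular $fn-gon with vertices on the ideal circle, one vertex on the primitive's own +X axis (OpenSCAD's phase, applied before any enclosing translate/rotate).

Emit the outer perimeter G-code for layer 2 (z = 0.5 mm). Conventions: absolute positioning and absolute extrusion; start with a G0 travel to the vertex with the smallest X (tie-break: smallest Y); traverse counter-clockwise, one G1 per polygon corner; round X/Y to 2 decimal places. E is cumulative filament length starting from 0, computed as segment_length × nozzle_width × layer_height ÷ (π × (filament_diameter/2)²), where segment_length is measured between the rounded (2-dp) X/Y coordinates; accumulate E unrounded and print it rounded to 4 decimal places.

At z = 0.5 mm: the r=10 cylinder gives a regular 16-gon of circumradius 10 (constant along its height); the cube at (13, 6) is not intersected at this z (z outside [1, 7]); Taking the union: only the r=10 cylinder is present, so the union is just that shape — 1 connected region; (rotated 70° about Z; rotation is an isometry so areas/perimeters/island counts are preserved). The outline is a single polygon with 16 vertices. Extrusion per mm of travel: 0.4 × 0.25 / (π × 0.875²) = 0.041575. Accumulating E over each segment gives final E = 2.5956.

G0 X-9.99 Y-0.44 Z0.50
G1 X-9.06 Y-4.23 E0.1622
G1 X-6.76 Y-7.37 E0.3241
G1 X-3.42 Y-9.40 E0.4866
G1 X0.44 Y-9.99 E0.6489
G1 X4.23 Y-9.06 E0.8112
G1 X7.37 Y-6.76 E0.9730
G1 X9.40 Y-3.42 E1.1355
G1 X9.99 Y0.44 E1.2978
G1 X9.06 Y4.23 E1.4601
G1 X6.76 Y7.37 E1.6219
G1 X3.42 Y9.40 E1.7844
G1 X-0.44 Y9.99 E1.9467
G1 X-4.23 Y9.06 E2.1090
G1 X-7.37 Y6.76 E2.2708
G1 X-9.40 Y3.42 E2.4333
G1 X-9.99 Y-0.44 E2.5956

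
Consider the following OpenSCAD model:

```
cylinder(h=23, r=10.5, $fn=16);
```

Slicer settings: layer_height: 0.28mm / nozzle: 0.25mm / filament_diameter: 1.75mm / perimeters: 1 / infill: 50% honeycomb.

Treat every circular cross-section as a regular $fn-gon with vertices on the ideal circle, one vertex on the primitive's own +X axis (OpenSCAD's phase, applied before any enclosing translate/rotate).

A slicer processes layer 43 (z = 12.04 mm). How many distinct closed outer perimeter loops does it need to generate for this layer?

At z = 12.04 mm: the r=10.5 cylinder contributes a regular 16-gon of circumradius 10.5. The result has 1 disconnected region.

1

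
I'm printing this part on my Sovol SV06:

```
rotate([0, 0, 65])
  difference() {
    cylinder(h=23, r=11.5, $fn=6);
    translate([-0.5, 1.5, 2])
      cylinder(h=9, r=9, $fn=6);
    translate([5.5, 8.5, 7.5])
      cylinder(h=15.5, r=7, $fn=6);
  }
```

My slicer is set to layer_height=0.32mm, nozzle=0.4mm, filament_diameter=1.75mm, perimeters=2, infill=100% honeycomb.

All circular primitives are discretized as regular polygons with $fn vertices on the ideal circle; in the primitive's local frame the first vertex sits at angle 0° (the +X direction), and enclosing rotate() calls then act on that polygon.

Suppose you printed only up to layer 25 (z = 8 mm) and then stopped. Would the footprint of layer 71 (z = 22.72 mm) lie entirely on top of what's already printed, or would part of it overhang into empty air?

Compare the two slices. At z = 8: the r=11.5 cylinder gives a regular 6-gon of circumradius 11.5 (constant along its height) (area = (6/2)·11.500²·sin(360°/6) = 343.60 mm²); the r=9 cylinder at (-0.5, 1.5) gives a regular 6-gon of circumradius 9 (constant along its height) (area = (6/2)·9.000²·sin(360°/6) = 210.44 mm²); the cylinder at (5.5, 8.5): section is a regular 6-gon, circumradius r=7 (area = (6/2)·7.000²·sin(360°/6) = 127.31 mm²); Subtracting the remaining from the first: starting from the r=11.5 cylinder (343.60 mm²), the r=9 cylinder at (-0.5, 1.5) lies wholly inside it (removes its full 210.44 mm² and its 54.00 mm outline becomes a hole wall); the r=7 cylinder at (5.5, 8.5) partially overlaps it — only the 18.63 mm² overlap (of its 127.31 mm²) is removed, clipping the outline — area = 114.52 mm²; (whole slice rotated 65° about Z — lengths, areas and connectivity unchanged). At z = 22.72: the cylinder: section is a regular 6-gon, circumradius r=11.5 (area = (6/2)·11.500²·sin(360°/6) = 343.60 mm²); the cylinder at (-0.5, 1.5) does not reach this height (z outside [2, 11]); the cylinder at (5.5, 8.5): section is a regular 6-gon, circumradius r=7 (area = (6/2)·7.000²·sin(360°/6) = 127.31 mm²); Taking the first minus the rest: starting from the r=11.5 cylinder (343.60 mm²), the r=7 cylinder at (5.5, 8.5) partially overlaps it — only the 59.12 mm² overlap (of its 127.31 mm²) is removed, clipping the outline — area = 284.47 mm²; (rotated 65° about Z; rotation is an isometry so areas/perimeters/island counts are preserved). Checking containment: at z = 22.72 the cross-section extends beyond the z = 8 cross-section by about 169.95 mm².

part overhangs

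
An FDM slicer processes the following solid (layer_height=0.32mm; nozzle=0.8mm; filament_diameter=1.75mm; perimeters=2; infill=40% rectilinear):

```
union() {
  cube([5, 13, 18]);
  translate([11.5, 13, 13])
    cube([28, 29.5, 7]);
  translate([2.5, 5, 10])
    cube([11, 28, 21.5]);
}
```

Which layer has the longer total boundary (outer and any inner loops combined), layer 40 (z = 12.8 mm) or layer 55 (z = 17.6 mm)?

layer 55 (z = 17.6 mm)

Layer 40 (z = 12.8): the cube (footprint 5×13) is included at this height (perimeter 36.00 mm); the cube at (11.5, 13) does not reach this height (z outside [13, 20]); the cube at (2.5, 5) is present — its section is the full 11×28 rectangle (perimeter 78.00 mm); Taking the union: the regions partially overlap (shared area 20.00 mm²), so the edge portions inside another operand are dropped and the merged outline is re-measured after clipping — boundary = 93.00 mm. So its perimeter = 93.00 mm. Layer 55 (z = 17.6): the cube is present — its section is the full 5×13 rectangle (perimeter 36.00 mm); the cube at (11.5, 13) (footprint 28×29.5) is included at this height (perimeter 115.00 mm); the 11×28 cube at (2.5, 5) contributes its full rectangle (perimeter 78.00 mm); Taking the union: the regions partially overlap (shared area 60.00 mm²), so the edge portions inside another operand are dropped and the merged outline is re-measured after clipping — boundary = 164.00 mm. So its perimeter = 164.00 mm. Layer 55 is larger (164.00 vs 93.00 mm).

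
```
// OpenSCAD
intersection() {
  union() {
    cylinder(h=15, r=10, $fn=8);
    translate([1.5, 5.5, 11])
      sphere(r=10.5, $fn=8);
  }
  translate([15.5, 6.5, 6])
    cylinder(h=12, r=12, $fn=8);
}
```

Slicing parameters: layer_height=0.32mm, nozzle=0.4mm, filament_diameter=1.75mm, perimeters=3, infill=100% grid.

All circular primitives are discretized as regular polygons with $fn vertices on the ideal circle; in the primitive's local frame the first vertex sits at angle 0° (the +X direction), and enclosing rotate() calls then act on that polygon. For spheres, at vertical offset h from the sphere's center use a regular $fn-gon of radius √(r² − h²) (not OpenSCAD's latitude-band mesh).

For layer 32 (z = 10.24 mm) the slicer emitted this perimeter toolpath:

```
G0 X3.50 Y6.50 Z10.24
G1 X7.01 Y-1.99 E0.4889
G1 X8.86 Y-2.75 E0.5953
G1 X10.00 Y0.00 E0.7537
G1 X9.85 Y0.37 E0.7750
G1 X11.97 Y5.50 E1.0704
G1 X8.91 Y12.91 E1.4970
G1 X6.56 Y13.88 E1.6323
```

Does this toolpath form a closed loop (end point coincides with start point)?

Start point (G0): (3.50, 6.50). End point (last G1): the path does not return to the start — open.

no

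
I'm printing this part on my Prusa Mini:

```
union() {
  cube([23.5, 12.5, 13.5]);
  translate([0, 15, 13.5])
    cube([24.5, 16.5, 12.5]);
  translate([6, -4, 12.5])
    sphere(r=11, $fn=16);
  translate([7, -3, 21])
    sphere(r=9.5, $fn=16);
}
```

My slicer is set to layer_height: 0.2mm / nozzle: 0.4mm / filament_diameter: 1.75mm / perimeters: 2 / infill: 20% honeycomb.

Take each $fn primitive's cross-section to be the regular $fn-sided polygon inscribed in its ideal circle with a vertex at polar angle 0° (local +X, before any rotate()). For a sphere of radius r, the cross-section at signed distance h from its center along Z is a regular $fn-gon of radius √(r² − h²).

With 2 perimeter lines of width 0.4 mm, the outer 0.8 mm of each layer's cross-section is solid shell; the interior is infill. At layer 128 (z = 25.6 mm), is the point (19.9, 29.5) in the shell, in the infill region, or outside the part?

At z = 25.6 mm: the cube does not reach this height (z outside [0, 13.5]); the 24.5×16.5 cube at (0, 15) contributes its full rectangle; the sphere at (6, -4) does not reach this height (|z−center|=13.100 > r=11); the r=9.5 sphere at (7, -3) slices to a regular 16-gon of circumradius 8.312 (√(r²−h²) with h=4.6 from center); Merging all regions: the 2 present regions are separate (no shared area or edge), so areas and boundary lengths simply add and each stays a separate island — 2 connected regions. Overall, the cross-section has 2 separate islands. The nearest boundary edge runs (0.00, 31.50)→(24.50, 31.50); distance from the point to it = 2.00 mm. (Shell/infill is judged within the island containing the point — the largest one.) The point is inside the cross-section and 2.00 mm from the nearest boundary — more than the 0.8 mm shell width (2 × 0.4), so it's in the infill interior.

infill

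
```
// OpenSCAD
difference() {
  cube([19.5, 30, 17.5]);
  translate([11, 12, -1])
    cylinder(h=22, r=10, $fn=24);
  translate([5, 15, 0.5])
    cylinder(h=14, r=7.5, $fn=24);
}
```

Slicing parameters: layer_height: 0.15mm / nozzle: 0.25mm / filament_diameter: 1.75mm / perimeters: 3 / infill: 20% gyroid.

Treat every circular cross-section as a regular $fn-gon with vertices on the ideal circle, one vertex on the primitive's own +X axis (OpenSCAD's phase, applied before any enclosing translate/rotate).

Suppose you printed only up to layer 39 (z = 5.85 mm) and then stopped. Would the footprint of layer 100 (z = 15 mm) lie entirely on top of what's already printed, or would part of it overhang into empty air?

Compare the two slices. At z = 5.85: the cube (footprint 19.5×30) is included at this height (area 585.00 mm²); the cylinder at (11, 12): section is a regular 24-gon, circumradius r=10 (area = (24/2)·10.000²·sin(360°/24) = 310.58 mm²); the r=7.5 cylinder at (5, 15) contributes a regular 24-gon of circumradius 7.5 (area = (24/2)·7.500²·sin(360°/24) = 174.70 mm²); Subtracting the remaining from the first: starting from the 19.5×30 cube (585.00 mm²), the r=10 cylinder at (11, 12) partially overlaps it — only the 300.48 mm² overlap (of its 310.58 mm²) is removed, clipping the outline; the r=7.5 cylinder at (5, 15) partially overlaps it — only the 35.67 mm² overlap (of its 174.70 mm²) is removed, clipping the outline — area = 248.84 mm². At z = 15: the cube is present — its section is the full 19.5×30 rectangle (area 585.00 mm²); the r=10 cylinder at (11, 12) gives a regular 24-gon of circumradius 10 (constant along its height) (area = (24/2)·10.000²·sin(360°/24) = 310.58 mm²); the cylinder at (5, 15) is not intersected at this z (z outside [0.5, 14.5]); After the difference (first − rest): starting from the 19.5×30 cube (585.00 mm²), the r=10 cylinder at (11, 12) partially overlaps it — only the 300.48 mm² overlap (of its 310.58 mm²) is removed, clipping the outline — area = 284.52 mm². Checking containment: at z = 15 the cross-section extends beyond the z = 5.85 cross-section by about 35.67 mm².

part overhangs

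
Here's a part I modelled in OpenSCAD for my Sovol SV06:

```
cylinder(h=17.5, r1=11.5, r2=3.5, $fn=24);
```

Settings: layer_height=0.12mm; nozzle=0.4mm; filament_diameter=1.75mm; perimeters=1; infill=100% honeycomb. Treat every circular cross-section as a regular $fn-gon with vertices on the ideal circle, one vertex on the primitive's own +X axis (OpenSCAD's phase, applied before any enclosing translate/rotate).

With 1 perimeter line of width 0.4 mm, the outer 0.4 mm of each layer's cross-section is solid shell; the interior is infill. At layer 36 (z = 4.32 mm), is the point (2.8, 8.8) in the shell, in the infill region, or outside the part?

At z = 4.32 mm: the cone contributes a regular 24-gon of circumradius 9.525 (interpolated between r1=11.5 and r2=3.5 at t=0.247). Overall, the cross-section is a single solid region. The nearest boundary edge runs (4.76, 8.25)→(2.47, 9.20); distance from the point to it = 0.24 mm. The point is inside the cross-section, 0.24 mm from the nearest boundary — within the 0.4 mm shell band (1 × 0.4).

shell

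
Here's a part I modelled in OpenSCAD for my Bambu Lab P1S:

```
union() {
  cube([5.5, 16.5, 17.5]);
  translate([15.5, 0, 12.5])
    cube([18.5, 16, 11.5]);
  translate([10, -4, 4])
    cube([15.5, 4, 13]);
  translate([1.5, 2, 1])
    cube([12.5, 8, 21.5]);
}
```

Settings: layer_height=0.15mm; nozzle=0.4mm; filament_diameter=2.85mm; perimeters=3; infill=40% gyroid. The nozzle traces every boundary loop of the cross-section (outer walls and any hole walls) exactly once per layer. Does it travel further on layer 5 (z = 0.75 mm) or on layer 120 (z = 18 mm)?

layer 120 (z = 18 mm)

Layer 5 (z = 0.75): the cube (footprint 5.5×16.5) is included at this height (perimeter 44.00 mm); the cube at (15.5, 0) is absent (z outside [12.5, 24]); the cube at (10, -4) does not reach this height (z outside [4, 17]); the cube at (1.5, 2) is not intersected at this z (z outside [1, 22.5]); Taking the union: only the 5.5×16.5 cube is present, so the union is just that shape — boundary = 44.00 mm. So its perimeter = 44.00 mm. Layer 120 (z = 18): the cube is not intersected at this z (z outside [0, 17.5]); the 18.5×16 cube at (15.5, 0) contributes its full rectangle (perimeter 69.00 mm); the cube at (10, -4) is not intersected at this z (z outside [4, 17]); the cube at (1.5, 2) (footprint 12.5×8) is included at this height (perimeter 41.00 mm); Merging all regions: the 2 present regions are separate (no shared area or edge), so areas and boundary lengths simply add and each stays a separate island — boundary = 110.00 mm. So its perimeter = 110.00 mm. Layer 120 is larger (110.00 vs 44.00 mm).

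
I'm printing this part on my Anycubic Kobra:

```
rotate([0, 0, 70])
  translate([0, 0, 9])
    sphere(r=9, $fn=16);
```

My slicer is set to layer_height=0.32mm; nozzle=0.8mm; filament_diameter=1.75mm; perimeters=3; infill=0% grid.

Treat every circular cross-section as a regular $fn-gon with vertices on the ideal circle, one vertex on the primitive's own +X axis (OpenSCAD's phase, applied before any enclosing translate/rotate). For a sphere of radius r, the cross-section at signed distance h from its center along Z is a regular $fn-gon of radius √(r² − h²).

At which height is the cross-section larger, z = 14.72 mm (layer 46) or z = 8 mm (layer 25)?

Layer 46 (z = 14.72): the r=9 sphere slices to a regular 16-gon of circumradius 6.948 (√(r²−h²) with h=5.72 from center) (area = (16/2)·6.948²·sin(360°/16) = 147.81 mm²); (rotated 70° about Z; rotation is an isometry so areas/perimeters/island counts are preserved). So its area = 147.81 mm². Layer 25 (z = 8): the r=9 sphere slices to a regular 16-gon of circumradius 8.944 (√(r²−h²) with h=1 from center) (area = (16/2)·8.944²·sin(360°/16) = 244.92 mm²); (whole slice rotated 70° about Z — lengths, areas and connectivity unchanged). So its area = 244.92 mm². Layer 25 is larger (244.92 vs 147.81 mm²).

layer 25 (z = 8 mm)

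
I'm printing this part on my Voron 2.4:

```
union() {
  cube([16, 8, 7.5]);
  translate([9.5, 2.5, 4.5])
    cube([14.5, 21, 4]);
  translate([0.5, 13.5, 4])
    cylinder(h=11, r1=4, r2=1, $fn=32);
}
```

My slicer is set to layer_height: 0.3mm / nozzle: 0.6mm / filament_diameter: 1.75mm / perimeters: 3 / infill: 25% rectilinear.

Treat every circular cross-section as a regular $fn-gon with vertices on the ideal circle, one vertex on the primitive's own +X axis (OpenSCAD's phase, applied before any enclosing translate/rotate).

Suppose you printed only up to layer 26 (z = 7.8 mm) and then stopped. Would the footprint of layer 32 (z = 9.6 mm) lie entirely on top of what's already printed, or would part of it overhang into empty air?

Compare the two slices. At z = 7.8: the cube is not intersected at this z (z outside [0, 7.5]); the cube at (9.5, 2.5) (footprint 14.5×21) is included at this height (area 304.50 mm²); the cone at (0.5, 13.5) (r1=4→r2=1) has section circumradius 2.964 here — a regular 32-gon (area = (32/2)·2.964²·sin(360°/32) = 27.42 mm²); Merging all regions: the 2 present regions are separate (no shared area or edge), so areas and boundary lengths simply add and each stays a separate island — area = 331.92 mm². At z = 9.6: the cube is not intersected at this z (z outside [0, 7.5]); the cube at (9.5, 2.5) does not reach this height (z outside [4.5, 8.5]); the cone at (0.5, 13.5): at t=0.509 of its height the radius interpolates to r₁+(r₂−r₁)t = 2.473, giving a regular 32-gon of that circumradius (area = (32/2)·2.473²·sin(360°/32) = 19.09 mm²); Merging all regions: only the cone at (0.5, 13.5) is present, so the union is just that shape — area = 19.09 mm². Checking containment: the cross-section at z = 9.6 is a subset of the cross-section at z = 7.8.

entirely on top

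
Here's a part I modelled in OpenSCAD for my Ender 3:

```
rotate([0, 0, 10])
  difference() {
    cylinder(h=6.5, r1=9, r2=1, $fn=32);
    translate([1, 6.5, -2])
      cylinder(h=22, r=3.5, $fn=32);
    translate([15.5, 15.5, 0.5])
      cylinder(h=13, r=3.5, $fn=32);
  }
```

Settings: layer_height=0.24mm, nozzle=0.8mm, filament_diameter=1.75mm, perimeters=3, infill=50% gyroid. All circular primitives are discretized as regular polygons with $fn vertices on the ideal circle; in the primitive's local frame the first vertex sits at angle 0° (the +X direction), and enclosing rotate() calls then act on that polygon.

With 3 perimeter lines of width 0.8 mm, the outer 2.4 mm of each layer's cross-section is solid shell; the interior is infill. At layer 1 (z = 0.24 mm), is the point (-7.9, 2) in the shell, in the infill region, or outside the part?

At z = 0.24 mm: the cone contributes a regular 32-gon of circumradius 8.705 (interpolated between r1=9 and r2=1 at t=0.037); the r=3.5 cylinder at (1, 6.5) contributes a regular 32-gon of circumradius 3.5; the cylinder at (15.5, 15.5) is not intersected at this z (z outside [0.5, 13.5]); After the difference (first − rest): starting from the cone, the r=3.5 cylinder at (1, 6.5) partially overlaps it — only the 31.81 mm² overlap (of its 38.24 mm²) is removed, clipping the outline — 1 connected region; (rotated 10° about Z; rotation is an isometry so areas/perimeters/island counts are preserved). Overall, the cross-section is a single solid region. Undo the 10° rotation: the query point maps to (-7.433, 3.341) in the un-rotated model frame. The nearest boundary edge runs (-8.04, 3.33)→(-7.24, 4.84); distance from the point to it = 0.53 mm. The point is inside the cross-section, 0.53 mm from the nearest boundary — within the 2.4 mm shell band (3 × 0.8).

shell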